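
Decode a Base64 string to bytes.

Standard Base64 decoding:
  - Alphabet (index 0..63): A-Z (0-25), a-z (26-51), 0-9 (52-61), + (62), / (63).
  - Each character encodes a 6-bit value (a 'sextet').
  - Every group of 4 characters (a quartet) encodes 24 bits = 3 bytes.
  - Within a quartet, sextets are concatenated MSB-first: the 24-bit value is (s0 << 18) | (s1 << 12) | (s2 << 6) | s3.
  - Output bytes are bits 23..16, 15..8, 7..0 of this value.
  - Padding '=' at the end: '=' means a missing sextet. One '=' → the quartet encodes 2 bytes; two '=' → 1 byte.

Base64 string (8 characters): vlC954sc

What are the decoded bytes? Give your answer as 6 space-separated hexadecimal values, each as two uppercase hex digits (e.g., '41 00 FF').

After char 0 ('v'=47): chars_in_quartet=1 acc=0x2F bytes_emitted=0
After char 1 ('l'=37): chars_in_quartet=2 acc=0xBE5 bytes_emitted=0
After char 2 ('C'=2): chars_in_quartet=3 acc=0x2F942 bytes_emitted=0
After char 3 ('9'=61): chars_in_quartet=4 acc=0xBE50BD -> emit BE 50 BD, reset; bytes_emitted=3
After char 4 ('5'=57): chars_in_quartet=1 acc=0x39 bytes_emitted=3
After char 5 ('4'=56): chars_in_quartet=2 acc=0xE78 bytes_emitted=3
After char 6 ('s'=44): chars_in_quartet=3 acc=0x39E2C bytes_emitted=3
After char 7 ('c'=28): chars_in_quartet=4 acc=0xE78B1C -> emit E7 8B 1C, reset; bytes_emitted=6

Answer: BE 50 BD E7 8B 1C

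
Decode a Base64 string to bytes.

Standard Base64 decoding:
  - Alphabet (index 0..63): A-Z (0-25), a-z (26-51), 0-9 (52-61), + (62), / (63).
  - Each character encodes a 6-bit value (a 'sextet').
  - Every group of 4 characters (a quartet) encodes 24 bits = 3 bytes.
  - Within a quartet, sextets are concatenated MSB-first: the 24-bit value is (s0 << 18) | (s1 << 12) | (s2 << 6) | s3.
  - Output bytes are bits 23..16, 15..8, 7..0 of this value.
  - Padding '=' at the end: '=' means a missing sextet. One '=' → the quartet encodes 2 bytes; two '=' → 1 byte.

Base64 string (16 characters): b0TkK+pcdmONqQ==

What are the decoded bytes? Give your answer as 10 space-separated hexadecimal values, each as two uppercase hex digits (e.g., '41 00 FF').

After char 0 ('b'=27): chars_in_quartet=1 acc=0x1B bytes_emitted=0
After char 1 ('0'=52): chars_in_quartet=2 acc=0x6F4 bytes_emitted=0
After char 2 ('T'=19): chars_in_quartet=3 acc=0x1BD13 bytes_emitted=0
After char 3 ('k'=36): chars_in_quartet=4 acc=0x6F44E4 -> emit 6F 44 E4, reset; bytes_emitted=3
After char 4 ('K'=10): chars_in_quartet=1 acc=0xA bytes_emitted=3
After char 5 ('+'=62): chars_in_quartet=2 acc=0x2BE bytes_emitted=3
After char 6 ('p'=41): chars_in_quartet=3 acc=0xAFA9 bytes_emitted=3
After char 7 ('c'=28): chars_in_quartet=4 acc=0x2BEA5C -> emit 2B EA 5C, reset; bytes_emitted=6
After char 8 ('d'=29): chars_in_quartet=1 acc=0x1D bytes_emitted=6
After char 9 ('m'=38): chars_in_quartet=2 acc=0x766 bytes_emitted=6
After char 10 ('O'=14): chars_in_quartet=3 acc=0x1D98E bytes_emitted=6
After char 11 ('N'=13): chars_in_quartet=4 acc=0x76638D -> emit 76 63 8D, reset; bytes_emitted=9
After char 12 ('q'=42): chars_in_quartet=1 acc=0x2A bytes_emitted=9
After char 13 ('Q'=16): chars_in_quartet=2 acc=0xA90 bytes_emitted=9
Padding '==': partial quartet acc=0xA90 -> emit A9; bytes_emitted=10

Answer: 6F 44 E4 2B EA 5C 76 63 8D A9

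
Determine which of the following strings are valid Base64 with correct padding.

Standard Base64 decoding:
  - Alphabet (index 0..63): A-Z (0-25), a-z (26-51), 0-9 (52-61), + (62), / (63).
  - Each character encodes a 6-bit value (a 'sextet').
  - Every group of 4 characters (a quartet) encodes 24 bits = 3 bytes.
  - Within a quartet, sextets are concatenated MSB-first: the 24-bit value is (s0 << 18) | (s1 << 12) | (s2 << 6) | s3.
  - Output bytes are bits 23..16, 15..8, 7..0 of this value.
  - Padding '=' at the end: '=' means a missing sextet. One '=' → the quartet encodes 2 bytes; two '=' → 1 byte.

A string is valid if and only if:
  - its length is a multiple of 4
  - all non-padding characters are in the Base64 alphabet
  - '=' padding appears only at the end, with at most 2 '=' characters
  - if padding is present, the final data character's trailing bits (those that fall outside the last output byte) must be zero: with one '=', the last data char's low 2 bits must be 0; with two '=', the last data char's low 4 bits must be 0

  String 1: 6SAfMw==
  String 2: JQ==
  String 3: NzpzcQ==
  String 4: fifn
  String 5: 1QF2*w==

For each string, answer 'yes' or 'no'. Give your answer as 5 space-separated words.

String 1: '6SAfMw==' → valid
String 2: 'JQ==' → valid
String 3: 'NzpzcQ==' → valid
String 4: 'fifn' → valid
String 5: '1QF2*w==' → invalid (bad char(s): ['*'])

Answer: yes yes yes yes no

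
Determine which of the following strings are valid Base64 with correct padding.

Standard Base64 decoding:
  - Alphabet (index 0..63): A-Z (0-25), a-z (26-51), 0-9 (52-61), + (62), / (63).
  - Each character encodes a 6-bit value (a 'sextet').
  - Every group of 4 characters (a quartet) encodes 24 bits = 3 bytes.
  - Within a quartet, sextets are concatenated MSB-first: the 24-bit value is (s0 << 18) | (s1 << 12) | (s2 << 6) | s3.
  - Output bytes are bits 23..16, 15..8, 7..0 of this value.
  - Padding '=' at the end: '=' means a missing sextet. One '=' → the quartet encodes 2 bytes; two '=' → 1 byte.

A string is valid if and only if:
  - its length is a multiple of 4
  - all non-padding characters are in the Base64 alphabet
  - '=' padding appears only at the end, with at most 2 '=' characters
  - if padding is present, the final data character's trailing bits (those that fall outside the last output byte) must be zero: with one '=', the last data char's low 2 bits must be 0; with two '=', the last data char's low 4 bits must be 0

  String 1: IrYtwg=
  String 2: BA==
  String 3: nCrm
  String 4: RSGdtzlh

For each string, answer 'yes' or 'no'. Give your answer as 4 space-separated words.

String 1: 'IrYtwg=' → invalid (len=7 not mult of 4)
String 2: 'BA==' → valid
String 3: 'nCrm' → valid
String 4: 'RSGdtzlh' → valid

Answer: no yes yes yes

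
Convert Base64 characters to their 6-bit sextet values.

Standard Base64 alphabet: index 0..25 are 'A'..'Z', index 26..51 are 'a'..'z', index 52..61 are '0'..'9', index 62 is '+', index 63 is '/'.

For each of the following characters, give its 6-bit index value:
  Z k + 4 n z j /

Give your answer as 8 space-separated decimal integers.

Answer: 25 36 62 56 39 51 35 63

Derivation:
'Z': A..Z range, ord('Z') − ord('A') = 25
'k': a..z range, 26 + ord('k') − ord('a') = 36
'+': index 62
'4': 0..9 range, 52 + ord('4') − ord('0') = 56
'n': a..z range, 26 + ord('n') − ord('a') = 39
'z': a..z range, 26 + ord('z') − ord('a') = 51
'j': a..z range, 26 + ord('j') − ord('a') = 35
'/': index 63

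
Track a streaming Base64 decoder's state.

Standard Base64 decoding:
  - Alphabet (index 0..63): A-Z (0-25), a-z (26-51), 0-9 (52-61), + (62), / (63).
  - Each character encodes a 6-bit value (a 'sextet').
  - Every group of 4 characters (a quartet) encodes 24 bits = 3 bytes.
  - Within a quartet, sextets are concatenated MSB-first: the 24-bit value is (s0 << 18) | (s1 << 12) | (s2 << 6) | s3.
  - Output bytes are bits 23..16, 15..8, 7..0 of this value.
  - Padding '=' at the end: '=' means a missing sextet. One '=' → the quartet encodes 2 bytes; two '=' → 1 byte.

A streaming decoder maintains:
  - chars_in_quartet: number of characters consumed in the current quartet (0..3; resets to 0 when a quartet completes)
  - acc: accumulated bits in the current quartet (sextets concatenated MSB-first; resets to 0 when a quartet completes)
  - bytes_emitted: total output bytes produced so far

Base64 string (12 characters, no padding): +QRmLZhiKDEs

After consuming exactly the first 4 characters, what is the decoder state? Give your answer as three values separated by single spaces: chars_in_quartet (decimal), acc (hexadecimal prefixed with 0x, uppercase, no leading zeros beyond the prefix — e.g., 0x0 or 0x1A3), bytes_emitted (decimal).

Answer: 0 0x0 3

Derivation:
After char 0 ('+'=62): chars_in_quartet=1 acc=0x3E bytes_emitted=0
After char 1 ('Q'=16): chars_in_quartet=2 acc=0xF90 bytes_emitted=0
After char 2 ('R'=17): chars_in_quartet=3 acc=0x3E411 bytes_emitted=0
After char 3 ('m'=38): chars_in_quartet=4 acc=0xF90466 -> emit F9 04 66, reset; bytes_emitted=3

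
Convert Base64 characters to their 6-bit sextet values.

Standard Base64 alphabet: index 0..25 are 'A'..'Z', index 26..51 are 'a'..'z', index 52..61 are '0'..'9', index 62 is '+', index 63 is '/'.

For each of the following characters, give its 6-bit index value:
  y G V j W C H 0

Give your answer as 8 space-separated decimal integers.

Answer: 50 6 21 35 22 2 7 52

Derivation:
'y': a..z range, 26 + ord('y') − ord('a') = 50
'G': A..Z range, ord('G') − ord('A') = 6
'V': A..Z range, ord('V') − ord('A') = 21
'j': a..z range, 26 + ord('j') − ord('a') = 35
'W': A..Z range, ord('W') − ord('A') = 22
'C': A..Z range, ord('C') − ord('A') = 2
'H': A..Z range, ord('H') − ord('A') = 7
'0': 0..9 range, 52 + ord('0') − ord('0') = 52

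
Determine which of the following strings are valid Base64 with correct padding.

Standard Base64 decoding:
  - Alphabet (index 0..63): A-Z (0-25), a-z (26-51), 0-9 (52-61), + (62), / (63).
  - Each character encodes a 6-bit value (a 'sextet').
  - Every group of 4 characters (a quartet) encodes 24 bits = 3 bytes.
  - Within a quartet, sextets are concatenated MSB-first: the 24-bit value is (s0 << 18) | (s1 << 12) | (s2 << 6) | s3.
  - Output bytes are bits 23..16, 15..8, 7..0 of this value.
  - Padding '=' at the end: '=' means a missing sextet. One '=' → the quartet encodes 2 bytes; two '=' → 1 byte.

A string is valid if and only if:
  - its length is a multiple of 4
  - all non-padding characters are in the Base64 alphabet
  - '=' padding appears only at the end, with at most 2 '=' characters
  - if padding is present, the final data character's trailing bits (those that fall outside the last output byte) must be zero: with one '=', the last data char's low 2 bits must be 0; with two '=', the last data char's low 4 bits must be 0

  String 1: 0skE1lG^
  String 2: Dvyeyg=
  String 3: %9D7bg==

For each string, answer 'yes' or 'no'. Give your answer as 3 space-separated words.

Answer: no no no

Derivation:
String 1: '0skE1lG^' → invalid (bad char(s): ['^'])
String 2: 'Dvyeyg=' → invalid (len=7 not mult of 4)
String 3: '%9D7bg==' → invalid (bad char(s): ['%'])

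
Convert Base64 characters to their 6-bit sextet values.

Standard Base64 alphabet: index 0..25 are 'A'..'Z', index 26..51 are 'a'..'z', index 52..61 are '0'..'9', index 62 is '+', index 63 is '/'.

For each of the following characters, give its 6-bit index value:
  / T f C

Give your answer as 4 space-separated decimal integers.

Answer: 63 19 31 2

Derivation:
'/': index 63
'T': A..Z range, ord('T') − ord('A') = 19
'f': a..z range, 26 + ord('f') − ord('a') = 31
'C': A..Z range, ord('C') − ord('A') = 2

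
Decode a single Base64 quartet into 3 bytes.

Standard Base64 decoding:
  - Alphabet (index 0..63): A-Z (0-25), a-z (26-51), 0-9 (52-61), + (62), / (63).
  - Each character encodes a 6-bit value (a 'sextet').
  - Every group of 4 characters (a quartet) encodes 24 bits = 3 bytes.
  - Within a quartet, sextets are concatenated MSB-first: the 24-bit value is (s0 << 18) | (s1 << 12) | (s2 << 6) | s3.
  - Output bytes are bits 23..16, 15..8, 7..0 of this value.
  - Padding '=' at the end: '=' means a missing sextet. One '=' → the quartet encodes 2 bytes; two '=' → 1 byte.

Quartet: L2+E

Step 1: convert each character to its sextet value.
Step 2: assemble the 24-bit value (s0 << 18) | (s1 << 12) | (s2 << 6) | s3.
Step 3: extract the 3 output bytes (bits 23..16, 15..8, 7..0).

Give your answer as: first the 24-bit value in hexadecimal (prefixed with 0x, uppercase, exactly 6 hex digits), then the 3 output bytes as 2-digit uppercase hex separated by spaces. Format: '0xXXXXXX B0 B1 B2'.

Sextets: L=11, 2=54, +=62, E=4
24-bit: (11<<18) | (54<<12) | (62<<6) | 4
      = 0x2C0000 | 0x036000 | 0x000F80 | 0x000004
      = 0x2F6F84
Bytes: (v>>16)&0xFF=2F, (v>>8)&0xFF=6F, v&0xFF=84

Answer: 0x2F6F84 2F 6F 84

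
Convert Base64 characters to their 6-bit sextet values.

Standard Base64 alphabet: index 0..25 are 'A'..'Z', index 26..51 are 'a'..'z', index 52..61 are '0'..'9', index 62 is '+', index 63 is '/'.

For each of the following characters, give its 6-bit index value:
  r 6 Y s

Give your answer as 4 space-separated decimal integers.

Answer: 43 58 24 44

Derivation:
'r': a..z range, 26 + ord('r') − ord('a') = 43
'6': 0..9 range, 52 + ord('6') − ord('0') = 58
'Y': A..Z range, ord('Y') − ord('A') = 24
's': a..z range, 26 + ord('s') − ord('a') = 44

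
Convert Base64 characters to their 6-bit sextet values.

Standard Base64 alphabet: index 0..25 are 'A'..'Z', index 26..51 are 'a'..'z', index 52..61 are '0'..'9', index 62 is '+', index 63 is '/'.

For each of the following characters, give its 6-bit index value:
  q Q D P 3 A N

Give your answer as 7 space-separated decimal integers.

'q': a..z range, 26 + ord('q') − ord('a') = 42
'Q': A..Z range, ord('Q') − ord('A') = 16
'D': A..Z range, ord('D') − ord('A') = 3
'P': A..Z range, ord('P') − ord('A') = 15
'3': 0..9 range, 52 + ord('3') − ord('0') = 55
'A': A..Z range, ord('A') − ord('A') = 0
'N': A..Z range, ord('N') − ord('A') = 13

Answer: 42 16 3 15 55 0 13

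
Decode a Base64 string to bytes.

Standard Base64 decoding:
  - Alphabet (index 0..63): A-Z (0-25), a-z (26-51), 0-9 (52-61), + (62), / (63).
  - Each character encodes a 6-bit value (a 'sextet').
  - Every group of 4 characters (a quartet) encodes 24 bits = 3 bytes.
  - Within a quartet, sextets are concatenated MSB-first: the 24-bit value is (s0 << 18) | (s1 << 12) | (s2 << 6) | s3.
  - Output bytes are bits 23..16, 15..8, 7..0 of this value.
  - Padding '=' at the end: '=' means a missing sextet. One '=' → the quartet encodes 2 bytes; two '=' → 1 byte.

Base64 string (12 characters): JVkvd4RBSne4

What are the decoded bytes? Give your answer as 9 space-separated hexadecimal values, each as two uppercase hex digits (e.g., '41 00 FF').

Answer: 25 59 2F 77 84 41 4A 77 B8

Derivation:
After char 0 ('J'=9): chars_in_quartet=1 acc=0x9 bytes_emitted=0
After char 1 ('V'=21): chars_in_quartet=2 acc=0x255 bytes_emitted=0
After char 2 ('k'=36): chars_in_quartet=3 acc=0x9564 bytes_emitted=0
After char 3 ('v'=47): chars_in_quartet=4 acc=0x25592F -> emit 25 59 2F, reset; bytes_emitted=3
After char 4 ('d'=29): chars_in_quartet=1 acc=0x1D bytes_emitted=3
After char 5 ('4'=56): chars_in_quartet=2 acc=0x778 bytes_emitted=3
After char 6 ('R'=17): chars_in_quartet=3 acc=0x1DE11 bytes_emitted=3
After char 7 ('B'=1): chars_in_quartet=4 acc=0x778441 -> emit 77 84 41, reset; bytes_emitted=6
After char 8 ('S'=18): chars_in_quartet=1 acc=0x12 bytes_emitted=6
After char 9 ('n'=39): chars_in_quartet=2 acc=0x4A7 bytes_emitted=6
After char 10 ('e'=30): chars_in_quartet=3 acc=0x129DE bytes_emitted=6
After char 11 ('4'=56): chars_in_quartet=4 acc=0x4A77B8 -> emit 4A 77 B8, reset; bytes_emitted=9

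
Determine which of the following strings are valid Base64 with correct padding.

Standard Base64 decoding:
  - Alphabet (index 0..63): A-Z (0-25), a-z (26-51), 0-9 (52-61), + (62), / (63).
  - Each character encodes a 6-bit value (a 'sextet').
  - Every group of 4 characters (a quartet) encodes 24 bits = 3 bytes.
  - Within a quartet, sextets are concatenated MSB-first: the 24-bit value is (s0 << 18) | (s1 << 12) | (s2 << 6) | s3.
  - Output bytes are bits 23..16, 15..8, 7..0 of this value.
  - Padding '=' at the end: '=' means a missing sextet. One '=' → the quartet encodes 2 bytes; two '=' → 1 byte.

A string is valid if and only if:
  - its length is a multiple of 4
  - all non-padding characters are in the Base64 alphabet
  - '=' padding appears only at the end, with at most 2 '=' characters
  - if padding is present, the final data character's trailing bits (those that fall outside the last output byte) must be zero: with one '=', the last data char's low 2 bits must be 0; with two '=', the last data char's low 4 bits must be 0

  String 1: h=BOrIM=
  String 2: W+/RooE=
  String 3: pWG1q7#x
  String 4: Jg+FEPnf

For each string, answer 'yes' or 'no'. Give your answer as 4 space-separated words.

Answer: no yes no yes

Derivation:
String 1: 'h=BOrIM=' → invalid (bad char(s): ['=']; '=' in middle)
String 2: 'W+/RooE=' → valid
String 3: 'pWG1q7#x' → invalid (bad char(s): ['#'])
String 4: 'Jg+FEPnf' → valid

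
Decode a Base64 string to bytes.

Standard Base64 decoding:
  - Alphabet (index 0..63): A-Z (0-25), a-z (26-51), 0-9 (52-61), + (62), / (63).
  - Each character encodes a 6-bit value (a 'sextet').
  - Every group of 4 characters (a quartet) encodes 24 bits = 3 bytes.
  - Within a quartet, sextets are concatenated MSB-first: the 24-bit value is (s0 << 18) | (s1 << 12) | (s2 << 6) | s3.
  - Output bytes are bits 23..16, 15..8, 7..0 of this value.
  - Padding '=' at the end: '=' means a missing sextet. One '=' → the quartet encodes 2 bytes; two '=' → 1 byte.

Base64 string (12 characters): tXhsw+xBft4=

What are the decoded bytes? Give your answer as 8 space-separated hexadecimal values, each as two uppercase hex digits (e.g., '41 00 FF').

After char 0 ('t'=45): chars_in_quartet=1 acc=0x2D bytes_emitted=0
After char 1 ('X'=23): chars_in_quartet=2 acc=0xB57 bytes_emitted=0
After char 2 ('h'=33): chars_in_quartet=3 acc=0x2D5E1 bytes_emitted=0
After char 3 ('s'=44): chars_in_quartet=4 acc=0xB5786C -> emit B5 78 6C, reset; bytes_emitted=3
After char 4 ('w'=48): chars_in_quartet=1 acc=0x30 bytes_emitted=3
After char 5 ('+'=62): chars_in_quartet=2 acc=0xC3E bytes_emitted=3
After char 6 ('x'=49): chars_in_quartet=3 acc=0x30FB1 bytes_emitted=3
After char 7 ('B'=1): chars_in_quartet=4 acc=0xC3EC41 -> emit C3 EC 41, reset; bytes_emitted=6
After char 8 ('f'=31): chars_in_quartet=1 acc=0x1F bytes_emitted=6
After char 9 ('t'=45): chars_in_quartet=2 acc=0x7ED bytes_emitted=6
After char 10 ('4'=56): chars_in_quartet=3 acc=0x1FB78 bytes_emitted=6
Padding '=': partial quartet acc=0x1FB78 -> emit 7E DE; bytes_emitted=8

Answer: B5 78 6C C3 EC 41 7E DE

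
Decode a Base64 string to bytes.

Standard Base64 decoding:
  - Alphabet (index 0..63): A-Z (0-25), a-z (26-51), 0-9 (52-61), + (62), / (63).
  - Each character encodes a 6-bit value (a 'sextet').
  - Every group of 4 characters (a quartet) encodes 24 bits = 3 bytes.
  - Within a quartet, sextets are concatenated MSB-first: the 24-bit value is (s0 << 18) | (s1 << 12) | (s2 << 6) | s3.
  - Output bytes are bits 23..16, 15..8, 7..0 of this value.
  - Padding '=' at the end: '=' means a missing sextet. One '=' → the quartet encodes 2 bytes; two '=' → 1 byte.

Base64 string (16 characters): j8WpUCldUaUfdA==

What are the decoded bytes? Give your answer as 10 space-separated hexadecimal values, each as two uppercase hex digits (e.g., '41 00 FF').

Answer: 8F C5 A9 50 29 5D 51 A5 1F 74

Derivation:
After char 0 ('j'=35): chars_in_quartet=1 acc=0x23 bytes_emitted=0
After char 1 ('8'=60): chars_in_quartet=2 acc=0x8FC bytes_emitted=0
After char 2 ('W'=22): chars_in_quartet=3 acc=0x23F16 bytes_emitted=0
After char 3 ('p'=41): chars_in_quartet=4 acc=0x8FC5A9 -> emit 8F C5 A9, reset; bytes_emitted=3
After char 4 ('U'=20): chars_in_quartet=1 acc=0x14 bytes_emitted=3
After char 5 ('C'=2): chars_in_quartet=2 acc=0x502 bytes_emitted=3
After char 6 ('l'=37): chars_in_quartet=3 acc=0x140A5 bytes_emitted=3
After char 7 ('d'=29): chars_in_quartet=4 acc=0x50295D -> emit 50 29 5D, reset; bytes_emitted=6
After char 8 ('U'=20): chars_in_quartet=1 acc=0x14 bytes_emitted=6
After char 9 ('a'=26): chars_in_quartet=2 acc=0x51A bytes_emitted=6
After char 10 ('U'=20): chars_in_quartet=3 acc=0x14694 bytes_emitted=6
After char 11 ('f'=31): chars_in_quartet=4 acc=0x51A51F -> emit 51 A5 1F, reset; bytes_emitted=9
After char 12 ('d'=29): chars_in_quartet=1 acc=0x1D bytes_emitted=9
After char 13 ('A'=0): chars_in_quartet=2 acc=0x740 bytes_emitted=9
Padding '==': partial quartet acc=0x740 -> emit 74; bytes_emitted=10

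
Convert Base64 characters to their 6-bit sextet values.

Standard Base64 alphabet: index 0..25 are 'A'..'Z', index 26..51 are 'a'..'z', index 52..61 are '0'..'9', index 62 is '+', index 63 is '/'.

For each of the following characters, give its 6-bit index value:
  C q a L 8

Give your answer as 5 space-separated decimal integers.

'C': A..Z range, ord('C') − ord('A') = 2
'q': a..z range, 26 + ord('q') − ord('a') = 42
'a': a..z range, 26 + ord('a') − ord('a') = 26
'L': A..Z range, ord('L') − ord('A') = 11
'8': 0..9 range, 52 + ord('8') − ord('0') = 60

Answer: 2 42 26 11 60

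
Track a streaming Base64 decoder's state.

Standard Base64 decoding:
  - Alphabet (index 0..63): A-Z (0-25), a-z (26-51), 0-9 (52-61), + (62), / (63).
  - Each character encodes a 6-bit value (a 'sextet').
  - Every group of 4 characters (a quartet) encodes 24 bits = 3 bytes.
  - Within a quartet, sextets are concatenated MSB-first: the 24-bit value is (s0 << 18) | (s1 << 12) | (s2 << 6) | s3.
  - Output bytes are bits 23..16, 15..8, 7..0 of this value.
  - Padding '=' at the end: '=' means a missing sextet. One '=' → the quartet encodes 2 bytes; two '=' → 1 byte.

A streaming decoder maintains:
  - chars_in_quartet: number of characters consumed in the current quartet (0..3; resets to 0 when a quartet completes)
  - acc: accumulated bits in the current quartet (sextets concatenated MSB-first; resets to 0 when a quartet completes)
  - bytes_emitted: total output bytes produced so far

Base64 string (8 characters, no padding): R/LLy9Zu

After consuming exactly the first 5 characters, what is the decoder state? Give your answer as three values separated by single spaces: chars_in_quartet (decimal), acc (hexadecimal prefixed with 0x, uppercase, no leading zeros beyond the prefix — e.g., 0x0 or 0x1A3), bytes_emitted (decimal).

After char 0 ('R'=17): chars_in_quartet=1 acc=0x11 bytes_emitted=0
After char 1 ('/'=63): chars_in_quartet=2 acc=0x47F bytes_emitted=0
After char 2 ('L'=11): chars_in_quartet=3 acc=0x11FCB bytes_emitted=0
After char 3 ('L'=11): chars_in_quartet=4 acc=0x47F2CB -> emit 47 F2 CB, reset; bytes_emitted=3
After char 4 ('y'=50): chars_in_quartet=1 acc=0x32 bytes_emitted=3

Answer: 1 0x32 3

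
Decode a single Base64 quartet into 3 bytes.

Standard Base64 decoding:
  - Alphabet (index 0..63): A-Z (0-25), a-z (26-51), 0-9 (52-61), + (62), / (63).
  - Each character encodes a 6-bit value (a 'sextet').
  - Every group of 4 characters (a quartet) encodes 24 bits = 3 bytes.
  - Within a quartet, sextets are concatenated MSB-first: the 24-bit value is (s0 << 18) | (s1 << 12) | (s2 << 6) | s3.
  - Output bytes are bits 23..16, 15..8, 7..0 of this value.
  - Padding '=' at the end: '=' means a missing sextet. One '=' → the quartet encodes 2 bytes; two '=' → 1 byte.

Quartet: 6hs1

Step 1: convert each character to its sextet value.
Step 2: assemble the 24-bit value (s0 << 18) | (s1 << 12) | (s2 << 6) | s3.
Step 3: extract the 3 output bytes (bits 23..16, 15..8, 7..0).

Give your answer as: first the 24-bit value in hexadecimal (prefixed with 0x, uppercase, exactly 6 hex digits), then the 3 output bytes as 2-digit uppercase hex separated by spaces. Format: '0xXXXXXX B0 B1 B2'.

Answer: 0xEA1B35 EA 1B 35

Derivation:
Sextets: 6=58, h=33, s=44, 1=53
24-bit: (58<<18) | (33<<12) | (44<<6) | 53
      = 0xE80000 | 0x021000 | 0x000B00 | 0x000035
      = 0xEA1B35
Bytes: (v>>16)&0xFF=EA, (v>>8)&0xFF=1B, v&0xFF=35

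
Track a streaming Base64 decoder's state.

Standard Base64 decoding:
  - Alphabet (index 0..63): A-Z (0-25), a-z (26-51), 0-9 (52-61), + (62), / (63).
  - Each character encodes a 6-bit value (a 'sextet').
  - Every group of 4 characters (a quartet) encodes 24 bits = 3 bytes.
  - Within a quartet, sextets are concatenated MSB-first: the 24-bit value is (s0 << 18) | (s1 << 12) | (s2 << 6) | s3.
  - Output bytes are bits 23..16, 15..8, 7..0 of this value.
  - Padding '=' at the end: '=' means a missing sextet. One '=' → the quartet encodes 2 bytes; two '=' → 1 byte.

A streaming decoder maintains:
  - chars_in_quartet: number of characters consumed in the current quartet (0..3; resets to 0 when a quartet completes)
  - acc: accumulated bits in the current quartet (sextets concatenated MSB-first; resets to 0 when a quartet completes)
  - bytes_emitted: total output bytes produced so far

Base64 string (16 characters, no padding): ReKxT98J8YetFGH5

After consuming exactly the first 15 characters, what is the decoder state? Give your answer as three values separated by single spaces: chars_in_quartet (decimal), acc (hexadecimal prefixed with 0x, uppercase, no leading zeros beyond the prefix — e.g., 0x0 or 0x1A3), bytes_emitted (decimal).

Answer: 3 0x5187 9

Derivation:
After char 0 ('R'=17): chars_in_quartet=1 acc=0x11 bytes_emitted=0
After char 1 ('e'=30): chars_in_quartet=2 acc=0x45E bytes_emitted=0
After char 2 ('K'=10): chars_in_quartet=3 acc=0x1178A bytes_emitted=0
After char 3 ('x'=49): chars_in_quartet=4 acc=0x45E2B1 -> emit 45 E2 B1, reset; bytes_emitted=3
After char 4 ('T'=19): chars_in_quartet=1 acc=0x13 bytes_emitted=3
After char 5 ('9'=61): chars_in_quartet=2 acc=0x4FD bytes_emitted=3
After char 6 ('8'=60): chars_in_quartet=3 acc=0x13F7C bytes_emitted=3
After char 7 ('J'=9): chars_in_quartet=4 acc=0x4FDF09 -> emit 4F DF 09, reset; bytes_emitted=6
After char 8 ('8'=60): chars_in_quartet=1 acc=0x3C bytes_emitted=6
After char 9 ('Y'=24): chars_in_quartet=2 acc=0xF18 bytes_emitted=6
After char 10 ('e'=30): chars_in_quartet=3 acc=0x3C61E bytes_emitted=6
After char 11 ('t'=45): chars_in_quartet=4 acc=0xF187AD -> emit F1 87 AD, reset; bytes_emitted=9
After char 12 ('F'=5): chars_in_quartet=1 acc=0x5 bytes_emitted=9
After char 13 ('G'=6): chars_in_quartet=2 acc=0x146 bytes_emitted=9
After char 14 ('H'=7): chars_in_quartet=3 acc=0x5187 bytes_emitted=9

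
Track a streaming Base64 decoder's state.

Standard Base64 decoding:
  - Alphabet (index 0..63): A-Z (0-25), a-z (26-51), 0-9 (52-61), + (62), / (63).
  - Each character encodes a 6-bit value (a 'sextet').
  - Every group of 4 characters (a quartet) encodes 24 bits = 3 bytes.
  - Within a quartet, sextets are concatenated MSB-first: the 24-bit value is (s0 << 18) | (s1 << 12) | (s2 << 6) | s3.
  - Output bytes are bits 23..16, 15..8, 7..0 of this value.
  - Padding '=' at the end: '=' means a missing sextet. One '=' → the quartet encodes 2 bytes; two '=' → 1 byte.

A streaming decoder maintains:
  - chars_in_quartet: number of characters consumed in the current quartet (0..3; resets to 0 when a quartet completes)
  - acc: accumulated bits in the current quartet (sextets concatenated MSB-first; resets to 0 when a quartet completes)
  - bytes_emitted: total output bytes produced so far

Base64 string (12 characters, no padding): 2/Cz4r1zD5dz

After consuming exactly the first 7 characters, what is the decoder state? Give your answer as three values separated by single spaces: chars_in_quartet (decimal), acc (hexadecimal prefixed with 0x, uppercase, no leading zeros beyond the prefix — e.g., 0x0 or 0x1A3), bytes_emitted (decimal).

Answer: 3 0x38AF5 3

Derivation:
After char 0 ('2'=54): chars_in_quartet=1 acc=0x36 bytes_emitted=0
After char 1 ('/'=63): chars_in_quartet=2 acc=0xDBF bytes_emitted=0
After char 2 ('C'=2): chars_in_quartet=3 acc=0x36FC2 bytes_emitted=0
After char 3 ('z'=51): chars_in_quartet=4 acc=0xDBF0B3 -> emit DB F0 B3, reset; bytes_emitted=3
After char 4 ('4'=56): chars_in_quartet=1 acc=0x38 bytes_emitted=3
After char 5 ('r'=43): chars_in_quartet=2 acc=0xE2B bytes_emitted=3
After char 6 ('1'=53): chars_in_quartet=3 acc=0x38AF5 bytes_emitted=3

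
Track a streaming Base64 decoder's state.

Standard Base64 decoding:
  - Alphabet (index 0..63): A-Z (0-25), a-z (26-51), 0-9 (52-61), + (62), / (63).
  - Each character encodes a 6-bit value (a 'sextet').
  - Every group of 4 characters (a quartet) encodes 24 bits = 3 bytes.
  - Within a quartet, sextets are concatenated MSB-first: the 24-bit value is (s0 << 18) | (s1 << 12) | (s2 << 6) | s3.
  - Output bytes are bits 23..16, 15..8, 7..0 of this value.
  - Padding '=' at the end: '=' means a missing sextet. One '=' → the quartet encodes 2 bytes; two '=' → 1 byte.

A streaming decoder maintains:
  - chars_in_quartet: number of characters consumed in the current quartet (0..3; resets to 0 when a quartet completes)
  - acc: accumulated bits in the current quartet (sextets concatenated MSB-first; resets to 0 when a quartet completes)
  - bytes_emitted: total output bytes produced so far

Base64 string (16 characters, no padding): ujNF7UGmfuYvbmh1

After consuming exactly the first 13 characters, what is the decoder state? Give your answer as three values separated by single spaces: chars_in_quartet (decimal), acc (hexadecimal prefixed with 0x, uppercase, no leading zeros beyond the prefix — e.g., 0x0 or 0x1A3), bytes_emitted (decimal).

After char 0 ('u'=46): chars_in_quartet=1 acc=0x2E bytes_emitted=0
After char 1 ('j'=35): chars_in_quartet=2 acc=0xBA3 bytes_emitted=0
After char 2 ('N'=13): chars_in_quartet=3 acc=0x2E8CD bytes_emitted=0
After char 3 ('F'=5): chars_in_quartet=4 acc=0xBA3345 -> emit BA 33 45, reset; bytes_emitted=3
After char 4 ('7'=59): chars_in_quartet=1 acc=0x3B bytes_emitted=3
After char 5 ('U'=20): chars_in_quartet=2 acc=0xED4 bytes_emitted=3
After char 6 ('G'=6): chars_in_quartet=3 acc=0x3B506 bytes_emitted=3
After char 7 ('m'=38): chars_in_quartet=4 acc=0xED41A6 -> emit ED 41 A6, reset; bytes_emitted=6
After char 8 ('f'=31): chars_in_quartet=1 acc=0x1F bytes_emitted=6
After char 9 ('u'=46): chars_in_quartet=2 acc=0x7EE bytes_emitted=6
After char 10 ('Y'=24): chars_in_quartet=3 acc=0x1FB98 bytes_emitted=6
After char 11 ('v'=47): chars_in_quartet=4 acc=0x7EE62F -> emit 7E E6 2F, reset; bytes_emitted=9
After char 12 ('b'=27): chars_in_quartet=1 acc=0x1B bytes_emitted=9

Answer: 1 0x1B 9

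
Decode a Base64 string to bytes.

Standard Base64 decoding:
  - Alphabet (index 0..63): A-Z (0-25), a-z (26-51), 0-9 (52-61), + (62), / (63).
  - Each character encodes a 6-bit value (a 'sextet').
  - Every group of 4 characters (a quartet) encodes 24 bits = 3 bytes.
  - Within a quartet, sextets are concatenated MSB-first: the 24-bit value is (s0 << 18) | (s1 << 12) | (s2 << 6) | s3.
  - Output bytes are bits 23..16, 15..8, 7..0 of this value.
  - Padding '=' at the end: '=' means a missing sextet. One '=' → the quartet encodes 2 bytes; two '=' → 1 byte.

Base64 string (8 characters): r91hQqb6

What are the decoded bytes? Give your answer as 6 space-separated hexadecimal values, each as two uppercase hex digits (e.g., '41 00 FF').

After char 0 ('r'=43): chars_in_quartet=1 acc=0x2B bytes_emitted=0
After char 1 ('9'=61): chars_in_quartet=2 acc=0xAFD bytes_emitted=0
After char 2 ('1'=53): chars_in_quartet=3 acc=0x2BF75 bytes_emitted=0
After char 3 ('h'=33): chars_in_quartet=4 acc=0xAFDD61 -> emit AF DD 61, reset; bytes_emitted=3
After char 4 ('Q'=16): chars_in_quartet=1 acc=0x10 bytes_emitted=3
After char 5 ('q'=42): chars_in_quartet=2 acc=0x42A bytes_emitted=3
After char 6 ('b'=27): chars_in_quartet=3 acc=0x10A9B bytes_emitted=3
After char 7 ('6'=58): chars_in_quartet=4 acc=0x42A6FA -> emit 42 A6 FA, reset; bytes_emitted=6

Answer: AF DD 61 42 A6 FA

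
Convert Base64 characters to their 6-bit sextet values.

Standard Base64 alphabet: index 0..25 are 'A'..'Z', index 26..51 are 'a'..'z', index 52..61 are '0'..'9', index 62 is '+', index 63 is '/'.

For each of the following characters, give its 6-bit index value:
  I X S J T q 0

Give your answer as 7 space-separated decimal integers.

'I': A..Z range, ord('I') − ord('A') = 8
'X': A..Z range, ord('X') − ord('A') = 23
'S': A..Z range, ord('S') − ord('A') = 18
'J': A..Z range, ord('J') − ord('A') = 9
'T': A..Z range, ord('T') − ord('A') = 19
'q': a..z range, 26 + ord('q') − ord('a') = 42
'0': 0..9 range, 52 + ord('0') − ord('0') = 52

Answer: 8 23 18 9 19 42 52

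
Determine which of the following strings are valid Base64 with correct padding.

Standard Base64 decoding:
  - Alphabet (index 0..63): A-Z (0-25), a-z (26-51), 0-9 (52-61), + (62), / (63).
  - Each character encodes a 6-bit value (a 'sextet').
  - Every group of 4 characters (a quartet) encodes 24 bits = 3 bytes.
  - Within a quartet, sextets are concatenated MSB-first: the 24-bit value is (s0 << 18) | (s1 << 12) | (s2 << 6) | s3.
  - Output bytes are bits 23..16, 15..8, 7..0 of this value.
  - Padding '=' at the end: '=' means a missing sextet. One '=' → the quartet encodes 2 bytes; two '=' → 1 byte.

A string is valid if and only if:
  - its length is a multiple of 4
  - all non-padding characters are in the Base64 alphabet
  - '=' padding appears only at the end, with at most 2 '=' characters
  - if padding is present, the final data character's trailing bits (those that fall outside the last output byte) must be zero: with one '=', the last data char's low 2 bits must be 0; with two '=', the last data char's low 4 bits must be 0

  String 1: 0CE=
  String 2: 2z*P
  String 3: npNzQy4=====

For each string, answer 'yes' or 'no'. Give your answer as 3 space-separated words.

String 1: '0CE=' → valid
String 2: '2z*P' → invalid (bad char(s): ['*'])
String 3: 'npNzQy4=====' → invalid (5 pad chars (max 2))

Answer: yes no no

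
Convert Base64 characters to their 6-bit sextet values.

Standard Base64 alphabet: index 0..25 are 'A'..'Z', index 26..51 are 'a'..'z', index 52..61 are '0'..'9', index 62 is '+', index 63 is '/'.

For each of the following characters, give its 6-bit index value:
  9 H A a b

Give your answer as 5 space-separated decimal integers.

Answer: 61 7 0 26 27

Derivation:
'9': 0..9 range, 52 + ord('9') − ord('0') = 61
'H': A..Z range, ord('H') − ord('A') = 7
'A': A..Z range, ord('A') − ord('A') = 0
'a': a..z range, 26 + ord('a') − ord('a') = 26
'b': a..z range, 26 + ord('b') − ord('a') = 27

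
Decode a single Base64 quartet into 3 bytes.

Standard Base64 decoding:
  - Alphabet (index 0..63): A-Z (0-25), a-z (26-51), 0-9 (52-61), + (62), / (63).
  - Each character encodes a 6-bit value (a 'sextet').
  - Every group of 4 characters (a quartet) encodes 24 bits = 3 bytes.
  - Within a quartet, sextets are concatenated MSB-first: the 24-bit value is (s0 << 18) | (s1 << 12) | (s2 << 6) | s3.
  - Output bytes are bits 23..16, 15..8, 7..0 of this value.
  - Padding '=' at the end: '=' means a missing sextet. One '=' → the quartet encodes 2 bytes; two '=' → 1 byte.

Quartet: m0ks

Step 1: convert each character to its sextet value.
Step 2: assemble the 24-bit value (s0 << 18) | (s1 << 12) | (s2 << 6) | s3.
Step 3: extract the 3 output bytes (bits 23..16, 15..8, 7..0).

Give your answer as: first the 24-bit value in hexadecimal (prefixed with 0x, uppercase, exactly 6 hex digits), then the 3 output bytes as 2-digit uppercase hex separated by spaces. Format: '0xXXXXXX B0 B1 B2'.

Answer: 0x9B492C 9B 49 2C

Derivation:
Sextets: m=38, 0=52, k=36, s=44
24-bit: (38<<18) | (52<<12) | (36<<6) | 44
      = 0x980000 | 0x034000 | 0x000900 | 0x00002C
      = 0x9B492C
Bytes: (v>>16)&0xFF=9B, (v>>8)&0xFF=49, v&0xFF=2C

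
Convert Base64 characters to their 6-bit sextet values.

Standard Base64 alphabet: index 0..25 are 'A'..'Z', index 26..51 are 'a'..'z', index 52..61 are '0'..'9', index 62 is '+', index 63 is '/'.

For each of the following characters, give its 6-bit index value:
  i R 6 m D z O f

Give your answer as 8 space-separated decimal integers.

Answer: 34 17 58 38 3 51 14 31

Derivation:
'i': a..z range, 26 + ord('i') − ord('a') = 34
'R': A..Z range, ord('R') − ord('A') = 17
'6': 0..9 range, 52 + ord('6') − ord('0') = 58
'm': a..z range, 26 + ord('m') − ord('a') = 38
'D': A..Z range, ord('D') − ord('A') = 3
'z': a..z range, 26 + ord('z') − ord('a') = 51
'O': A..Z range, ord('O') − ord('A') = 14
'f': a..z range, 26 + ord('f') − ord('a') = 31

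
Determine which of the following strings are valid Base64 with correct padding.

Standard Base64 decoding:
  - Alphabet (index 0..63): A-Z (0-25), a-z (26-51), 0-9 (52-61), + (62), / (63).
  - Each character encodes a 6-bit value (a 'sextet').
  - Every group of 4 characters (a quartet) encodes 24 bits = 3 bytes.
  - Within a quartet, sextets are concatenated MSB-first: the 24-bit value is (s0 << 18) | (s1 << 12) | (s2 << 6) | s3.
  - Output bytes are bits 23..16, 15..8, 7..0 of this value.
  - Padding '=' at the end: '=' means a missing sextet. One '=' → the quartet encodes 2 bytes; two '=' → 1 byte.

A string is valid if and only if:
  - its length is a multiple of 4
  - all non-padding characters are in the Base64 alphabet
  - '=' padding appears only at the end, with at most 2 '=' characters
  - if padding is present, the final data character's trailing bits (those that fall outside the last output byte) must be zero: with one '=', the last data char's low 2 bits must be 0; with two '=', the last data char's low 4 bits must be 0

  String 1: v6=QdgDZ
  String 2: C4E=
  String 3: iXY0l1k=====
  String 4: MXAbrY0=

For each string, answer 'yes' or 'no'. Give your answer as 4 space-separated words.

Answer: no yes no yes

Derivation:
String 1: 'v6=QdgDZ' → invalid (bad char(s): ['=']; '=' in middle)
String 2: 'C4E=' → valid
String 3: 'iXY0l1k=====' → invalid (5 pad chars (max 2))
String 4: 'MXAbrY0=' → valid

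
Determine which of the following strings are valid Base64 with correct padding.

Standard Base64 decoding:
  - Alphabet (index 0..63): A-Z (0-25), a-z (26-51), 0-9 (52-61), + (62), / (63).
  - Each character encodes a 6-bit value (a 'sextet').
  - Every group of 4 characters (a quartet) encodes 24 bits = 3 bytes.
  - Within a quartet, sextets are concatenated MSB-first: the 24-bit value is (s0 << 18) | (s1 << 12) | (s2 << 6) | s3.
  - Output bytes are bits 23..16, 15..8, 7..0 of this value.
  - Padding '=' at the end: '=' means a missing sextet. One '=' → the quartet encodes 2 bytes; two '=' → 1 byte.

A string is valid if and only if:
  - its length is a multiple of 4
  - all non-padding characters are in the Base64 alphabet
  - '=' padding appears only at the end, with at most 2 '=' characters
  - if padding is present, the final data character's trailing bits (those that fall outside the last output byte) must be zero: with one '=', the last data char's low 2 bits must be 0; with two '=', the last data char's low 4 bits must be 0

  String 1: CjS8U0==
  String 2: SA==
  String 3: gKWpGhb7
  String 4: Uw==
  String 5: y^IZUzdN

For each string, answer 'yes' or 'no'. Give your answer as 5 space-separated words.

Answer: no yes yes yes no

Derivation:
String 1: 'CjS8U0==' → invalid (bad trailing bits)
String 2: 'SA==' → valid
String 3: 'gKWpGhb7' → valid
String 4: 'Uw==' → valid
String 5: 'y^IZUzdN' → invalid (bad char(s): ['^'])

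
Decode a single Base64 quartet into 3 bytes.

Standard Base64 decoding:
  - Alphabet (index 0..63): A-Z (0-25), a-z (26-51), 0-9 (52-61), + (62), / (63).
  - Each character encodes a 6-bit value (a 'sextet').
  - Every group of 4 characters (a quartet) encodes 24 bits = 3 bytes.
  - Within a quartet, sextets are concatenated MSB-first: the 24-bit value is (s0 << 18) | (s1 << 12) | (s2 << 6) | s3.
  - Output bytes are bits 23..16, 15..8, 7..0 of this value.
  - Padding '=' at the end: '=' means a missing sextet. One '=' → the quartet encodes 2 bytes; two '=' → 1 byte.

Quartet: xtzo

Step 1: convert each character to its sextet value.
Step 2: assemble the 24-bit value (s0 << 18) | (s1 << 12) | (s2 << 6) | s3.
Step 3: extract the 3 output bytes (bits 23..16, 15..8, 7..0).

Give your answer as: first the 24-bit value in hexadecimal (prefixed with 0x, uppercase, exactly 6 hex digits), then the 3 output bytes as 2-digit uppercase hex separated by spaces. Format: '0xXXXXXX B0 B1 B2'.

Answer: 0xC6DCE8 C6 DC E8

Derivation:
Sextets: x=49, t=45, z=51, o=40
24-bit: (49<<18) | (45<<12) | (51<<6) | 40
      = 0xC40000 | 0x02D000 | 0x000CC0 | 0x000028
      = 0xC6DCE8
Bytes: (v>>16)&0xFF=C6, (v>>8)&0xFF=DC, v&0xFF=E8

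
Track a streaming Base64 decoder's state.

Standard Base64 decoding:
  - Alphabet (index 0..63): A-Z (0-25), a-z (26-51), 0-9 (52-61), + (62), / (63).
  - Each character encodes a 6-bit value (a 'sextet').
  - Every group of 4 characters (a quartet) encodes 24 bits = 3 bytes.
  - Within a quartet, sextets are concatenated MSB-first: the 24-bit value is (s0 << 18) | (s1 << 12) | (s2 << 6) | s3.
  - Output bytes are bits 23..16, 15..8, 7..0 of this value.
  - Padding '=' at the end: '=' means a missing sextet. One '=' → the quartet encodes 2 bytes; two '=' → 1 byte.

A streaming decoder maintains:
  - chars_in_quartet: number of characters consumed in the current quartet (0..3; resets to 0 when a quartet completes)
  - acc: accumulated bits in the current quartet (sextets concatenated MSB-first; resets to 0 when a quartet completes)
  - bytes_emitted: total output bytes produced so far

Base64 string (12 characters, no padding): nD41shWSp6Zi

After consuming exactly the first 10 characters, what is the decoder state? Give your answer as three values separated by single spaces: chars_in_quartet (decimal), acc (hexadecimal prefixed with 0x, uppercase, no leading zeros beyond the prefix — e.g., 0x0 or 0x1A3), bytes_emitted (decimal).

Answer: 2 0xA7A 6

Derivation:
After char 0 ('n'=39): chars_in_quartet=1 acc=0x27 bytes_emitted=0
After char 1 ('D'=3): chars_in_quartet=2 acc=0x9C3 bytes_emitted=0
After char 2 ('4'=56): chars_in_quartet=3 acc=0x270F8 bytes_emitted=0
After char 3 ('1'=53): chars_in_quartet=4 acc=0x9C3E35 -> emit 9C 3E 35, reset; bytes_emitted=3
After char 4 ('s'=44): chars_in_quartet=1 acc=0x2C bytes_emitted=3
After char 5 ('h'=33): chars_in_quartet=2 acc=0xB21 bytes_emitted=3
After char 6 ('W'=22): chars_in_quartet=3 acc=0x2C856 bytes_emitted=3
After char 7 ('S'=18): chars_in_quartet=4 acc=0xB21592 -> emit B2 15 92, reset; bytes_emitted=6
After char 8 ('p'=41): chars_in_quartet=1 acc=0x29 bytes_emitted=6
After char 9 ('6'=58): chars_in_quartet=2 acc=0xA7A bytes_emitted=6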